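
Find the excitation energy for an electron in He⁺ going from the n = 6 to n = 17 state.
1.3234 eV

The energy levels of a hydrogen-like atom are E_n = -13.6057 Z² eV / n².

Energy at n = 6: E_6 = -13.6057 × 2² / 6² = -1.5117444 eV
Energy at n = 17: E_17 = -13.6057 × 2² / 17² = -0.1883142 eV

The excitation energy is the difference:
ΔE = E_17 - E_6
ΔE = -0.1883142 - (-1.5117444)
ΔE = 1.3234 eV

Since this is positive, energy must be absorbed (photon absorption).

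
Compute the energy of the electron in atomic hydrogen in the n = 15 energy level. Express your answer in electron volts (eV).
-0.06 eV

The energy levels of a hydrogen-like atom are given by:
E_n = -13.6057 eV / n²

For n = 15:
E_15 = -13.6057 eV / 15²
E_15 = -13.6057 eV / 225
E_15 = -0.06 eV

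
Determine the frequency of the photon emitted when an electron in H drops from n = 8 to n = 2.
7.7106e+14 Hz

First, find the transition energy:
E_8 = -13.6057 / 8² = -0.2125891 eV
E_2 = -13.6057 / 2² = -3.4014250 eV
|ΔE| = |E_2 - E_8| = 3.1888359 eV

Convert to Joules: E = 3.1888359 eV × (1.602177 × 10⁻¹⁹ J/eV) = 5.109080e-19 J

Using E = hf:
f = E/h = 5.109080e-19 J / (6.62607 × 10⁻³⁴ J·s)
f = 7.7106e+14 Hz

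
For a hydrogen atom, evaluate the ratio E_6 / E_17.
8.03

Using E_n = -13.6057 Z² / n² eV with Z = 1:

E_6 = -13.6057 / 6² = -13.6057 / 36 = -0.37793611 eV
E_17 = -13.6057 / 17² = -13.6057 / 289 = -0.04707855 eV

The ratio is:
E_6/E_17 = (-0.37793611) / (-0.04707855)
E_6/E_17 = (-13.6057/36) / (-13.6057/289)
E_6/E_17 = 289/36
E_6/E_17 = 8.03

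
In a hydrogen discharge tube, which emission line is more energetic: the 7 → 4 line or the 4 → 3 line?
4 → 3

Calculate the energy for each transition:

Transition 7 → 4:
ΔE₁ = |E_4 - E_7| = |-13.6057/4² - (-13.6057/7²)|
ΔE₁ = |-0.85035625000 - (-0.27766734694)| = 0.57268890 eV

Transition 4 → 3:
ΔE₂ = |E_3 - E_4| = |-13.6057/3² - (-13.6057/4²)|
ΔE₂ = |-1.51174444444 - (-0.85035625000)| = 0.66138819 eV

Since 0.66138819 eV > 0.57268890 eV, the transition 4 → 3 emits the more energetic photon.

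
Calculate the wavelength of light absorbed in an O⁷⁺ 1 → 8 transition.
1.4465 nm

First, find the transition energy using E_n = -13.6057 Z² / n² eV:
E_1 = -13.6057 × 8² / 1² = -870.764800 eV
E_8 = -13.6057 × 8² / 8² = -13.605700 eV

Photon energy: |ΔE| = |E_8 - E_1| = 857.159100 eV

Convert to wavelength using E = hc/λ with hc = 1239.84 eV·nm:
λ = hc/E = 1239.84 eV·nm / 857.159100 eV
λ = 1.4465 nm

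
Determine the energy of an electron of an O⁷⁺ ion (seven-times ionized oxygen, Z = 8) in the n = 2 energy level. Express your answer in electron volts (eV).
-217.691 eV

The energy levels of a hydrogen-like atom are given by:
E_n = -13.6057 Z² / n² eV  (with Z = 8 for O⁷⁺)

For n = 2:
E_2 = -13.6057 × 8² / 2²
E_2 = -13.6057 × 64 / 4
E_2 = -217.691 eV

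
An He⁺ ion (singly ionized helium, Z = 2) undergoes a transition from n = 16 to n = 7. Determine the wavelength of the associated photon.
1380.545 nm

First, find the transition energy using E_n = -13.6057 Z² / n² eV:
E_16 = -13.6057 × 2² / 16² = -0.212589063 eV
E_7 = -13.6057 × 2² / 7² = -1.110669388 eV

Photon energy: |ΔE| = |E_7 - E_16| = 0.898080325 eV

Convert to wavelength using E = hc/λ with hc = 1239.84 eV·nm:
λ = hc/E = 1239.84 eV·nm / 0.898080325 eV
λ = 1380.545 nm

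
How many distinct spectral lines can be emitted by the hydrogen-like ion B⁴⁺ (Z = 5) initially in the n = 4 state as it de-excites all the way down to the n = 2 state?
3

The electron can occupy levels n = 2, 3, ..., 4 during de-excitation — that is m = 4 - 2 + 1 = 3 distinct levels.

The number of distinct spectral lines equals the number of ways to choose 2 of these m levels (each pair gives one possible emission transition):

Number of lines = m(m-1)/2 = 3×2/2 = 3

These correspond to all possible transitions between the 3 levels:
4 → 3, 4 → 2, 3 → 2

Each transition produces a photon with a unique energy (and thus wavelength). This count does not depend on Z.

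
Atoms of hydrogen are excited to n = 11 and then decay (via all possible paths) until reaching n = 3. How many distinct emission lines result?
36

The electron can occupy levels n = 3, 4, ..., 11 during de-excitation — that is m = 11 - 3 + 1 = 9 distinct levels.

The number of distinct spectral lines equals the number of ways to choose 2 of these m levels (each pair gives one possible emission transition):

Number of lines = m(m-1)/2 = 9×8/2 = 36

These correspond to all possible transitions between the 9 levels:
11 → 10, 11 → 9, 11 → 8, 11 → 7, 11 → 6, 11 → 5, 11 → 4, 11 → 3...

Each transition produces a photon with a unique energy (and thus wavelength). This count does not depend on Z.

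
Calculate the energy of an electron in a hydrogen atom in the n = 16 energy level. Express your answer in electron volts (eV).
-0.05315 eV

The energy levels of a hydrogen-like atom are given by:
E_n = -13.6057 eV / n²

For n = 16:
E_16 = -13.6057 eV / 16²
E_16 = -13.6057 eV / 256
E_16 = -0.05315 eV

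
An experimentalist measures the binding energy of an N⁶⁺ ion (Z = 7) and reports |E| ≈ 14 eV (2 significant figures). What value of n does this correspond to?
n = 7

The exact energy levels follow E_n = -13.6057 Z² / n² eV with Z = 7.

The measured value (-14 eV) is reported to only 2 significant figures, so we must test candidate n values and see which one matches to that precision.

Candidate energies:
  n = 5:  E = -13.6057 × 7² / 5² = -26.667172 eV
  n = 6:  E = -13.6057 × 7² / 6² = -18.518869 eV
  n = 7:  E = -13.6057 × 7² / 7² = -13.605700 eV  ← matches
  n = 8:  E = -13.6057 × 7² / 8² = -10.416864 eV
  n = 9:  E = -13.6057 × 7² / 9² = -8.230609 eV

Checking against the measurement of -14 eV (2 sig figs), only n = 7 agrees:
E_7 = -13.605700 eV, which rounds to -14 eV ✓

Therefore n = 7.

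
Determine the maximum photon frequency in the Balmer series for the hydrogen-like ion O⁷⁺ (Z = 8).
5.26e+16 Hz

The series limit corresponds to the transition from n = ∞ to n = 2.
This is the highest energy (shortest wavelength) transition in the Balmer series.

E_∞ = 0 eV
E_2 = -13.6057 × 8² / 2² = -217.6912 eV

Energy at series limit:
ΔE = E_∞ - E_2 = 0 - (-217.6912) = 217.6912 eV
E = 217.6912 eV × (1.602177 × 10⁻¹⁹ J/eV) = 3.4878e-17 J
f = E/h = 3.4878e-17 J / (6.62607 × 10⁻³⁴ J·s) = 5.26e+16 Hz

This energy equals the ionization energy from the n = 2 state of O⁷⁺.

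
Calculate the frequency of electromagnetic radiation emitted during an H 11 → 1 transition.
3.26266e+15 Hz

First, find the transition energy:
E_11 = -13.6057 / 11² = -0.1124438 eV
E_1 = -13.6057 / 1² = -13.6057000 eV
|ΔE| = |E_1 - E_11| = 13.4932562 eV

Convert to Joules: E = 13.4932562 eV × (1.602177 × 10⁻¹⁹ J/eV) = 2.1618585e-18 J

Using E = hf:
f = E/h = 2.1618585e-18 J / (6.62607 × 10⁻³⁴ J·s)
f = 3.26266e+15 Hz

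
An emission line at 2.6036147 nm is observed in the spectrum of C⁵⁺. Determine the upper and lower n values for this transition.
n = 6 → n = 1

First, find the photon energy from the wavelength (hc = 1239.84 eV·nm):
E = hc/λ = 1239.84 eV·nm / 2.6036147 nm = 476.19949 eV

The energy levels of C⁵⁺ satisfy E_n = -13.6057 × 6² / n² eV, so an emission n_i → n_f releases
ΔE = 13.6057 × 6² × (1/n_f² − 1/n_i²) eV.

Setting ΔE equal to the photon energy:
1/n_f² − 1/n_i² = 476.19949 / (13.6057 × 6²) = 0.97222220

Since 1/n_i² must be positive, we need 1/n_f² > 0.97222220, i.e. n_f ≤ 1. For each allowed n_f, solve n_i = (1/n_f² − 0.97222220)^(−1/2) and check whether it is a whole number:
  n_f = 1: 1/n_i² = 1.00000000 − 0.97222220 = 0.02777780 → n_i = 6.000  → integer, n_i = 6 ✓

Only n_f = 1 gives an integer upper level, n_i = 6.

The transition is from n = 6 to n = 1 (emission).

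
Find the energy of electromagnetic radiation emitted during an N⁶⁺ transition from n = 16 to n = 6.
15.91465 eV

The energy levels are E_n = -13.6057 Z² eV / n².

Energy at n = 16: E_16 = -13.6057 × 7² / 16² = -2.60421602 eV
Energy at n = 6: E_6 = -13.6057 × 7² / 6² = -18.51886944 eV

For emission (electron falling to lower state), the photon energy is:
E_photon = E_16 - E_6 = |-2.60421602 - (-18.51886944)|
E_photon = 15.91465 eV

This energy is carried away by the emitted photon.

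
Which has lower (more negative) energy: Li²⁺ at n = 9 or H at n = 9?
Li²⁺ at n = 9 (E = -1.51174 eV)

Using E_n = -13.6057 Z² / n² eV:

Li²⁺ (Z = 3) at n = 9:
E = -13.6057 × 3² / 9² = -13.6057 × 9 / 81 = -1.51174444 eV

H (Z = 1) at n = 9:
E = -13.6057 × 1² / 9² = -13.6057 × 1 / 81 = -0.16797160 eV

Since -1.51174444 eV < -0.16797160 eV,
Li²⁺ at n = 9 is more tightly bound (requires more energy to ionize).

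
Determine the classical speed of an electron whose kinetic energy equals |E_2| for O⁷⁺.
8.75077e+06 m/s (or 2.918943% of c)

The binding energy at n = 2 for O⁷⁺ is:
E_2 = -13.6057 × 8²/2² = -217.69120000 eV
|E_2| = 217.69120000 eV

Convert to Joules:
KE = 217.69120000 eV × (1.602177 × 10⁻¹⁹ J/eV) = 3.4877983e-17 J

Using KE = ½mv²:
v = √(2·KE/m_e)
v = √(2 × 3.4877983e-17 J / 9.10938 × 10⁻³¹ kg)
v = 8.75077e+06 m/s

This is approximately 2.918943% the speed of light.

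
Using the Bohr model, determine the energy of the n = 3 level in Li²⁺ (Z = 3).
-13.606 eV

For hydrogen-like ions, the energy levels scale with Z²:
E_n = -13.6057 Z² / n² eV

For Li²⁺ (Z = 3) at n = 3:
E_3 = -13.6057 × 3² / 3²
E_3 = -13.6057 × 9 / 9
E_3 = -122.4513 / 9
E_3 = -13.606 eV

The energy is 9 times more negative than hydrogen at the same n due to the stronger nuclear charge.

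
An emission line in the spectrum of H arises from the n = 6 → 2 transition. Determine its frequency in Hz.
7.31e+14 Hz

First, find the transition energy:
E_6 = -13.6057 / 6² = -0.37793611 eV
E_2 = -13.6057 / 2² = -3.40142500 eV
|ΔE| = |E_2 - E_6| = 3.02348889 eV

Convert to Joules: E = 3.02348889 eV × (1.602177 × 10⁻¹⁹ J/eV) = 4.8442e-19 J

Using E = hf:
f = E/h = 4.8442e-19 J / (6.62607 × 10⁻³⁴ J·s)
f = 7.31e+14 Hz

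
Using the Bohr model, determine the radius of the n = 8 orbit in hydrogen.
3.3867 nm (or 33.8673 Å)

The Bohr radius formula is:
r_n = n² a₀ / Z

where a₀ = 0.0529177 nm is the Bohr radius.

For H (Z = 1) at n = 8:
r_8 = 8² × 0.0529177 nm / 1
r_8 = 64 × 0.0529177 nm / 1
r_8 = 3.38673 nm / 1
r_8 = 3.3867 nm

The electron orbits at approximately 3.3867 nm from the nucleus.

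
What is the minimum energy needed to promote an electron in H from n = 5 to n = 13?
0.46372 eV

The energy levels of a hydrogen-like atom are E_n = -13.6057 eV / n².

Energy at n = 5: E_5 = -13.6057 / 5² = -0.54422800 eV
Energy at n = 13: E_13 = -13.6057 / 13² = -0.08050710 eV

The excitation energy is the difference:
ΔE = E_13 - E_5
ΔE = -0.08050710 - (-0.54422800)
ΔE = 0.46372 eV

Since this is positive, energy must be absorbed (photon absorption).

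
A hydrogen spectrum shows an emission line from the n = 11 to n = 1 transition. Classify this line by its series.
Lyman series

The spectral series in hydrogen are named based on the final (lower) energy level:
- Lyman series: n_final = 1 (ultraviolet)
- Balmer series: n_final = 2 (visible/near-UV)
- Paschen series: n_final = 3 (infrared)
- Brackett series: n_final = 4 (infrared)
- Pfund series: n_final = 5 (far infrared)

Since this transition ends at n = 1, it belongs to the Lyman series.

For reference, this 11 → 1 line has photon energy
ΔE = 13.6057 eV × (1/1² - 1/11²) = 13.4932562 eV,
corresponding to wavelength λ = hc/ΔE = 1239.84 eV·nm / 13.4932562 eV = 91.88590 nm in the ultraviolet region.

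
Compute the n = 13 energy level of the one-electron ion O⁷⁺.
-5.15 eV

For hydrogen-like ions, the energy levels scale with Z²:
E_n = -13.6057 Z² / n² eV

For O⁷⁺ (Z = 8) at n = 13:
E_13 = -13.6057 × 8² / 13²
E_13 = -13.6057 × 64 / 169
E_13 = -870.7648 / 169
E_13 = -5.15 eV

The energy is 64 times more negative than hydrogen at the same n due to the stronger nuclear charge.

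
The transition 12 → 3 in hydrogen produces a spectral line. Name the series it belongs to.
Paschen series

The spectral series in hydrogen are named based on the final (lower) energy level:
- Lyman series: n_final = 1 (ultraviolet)
- Balmer series: n_final = 2 (visible/near-UV)
- Paschen series: n_final = 3 (infrared)
- Brackett series: n_final = 4 (infrared)
- Pfund series: n_final = 5 (far infrared)

Since this transition ends at n = 3, it belongs to the Paschen series.

For reference, this 12 → 3 line has photon energy
ΔE = 13.6057 eV × (1/3² - 1/12²) = 1.4172604167 eV,
corresponding to wavelength λ = hc/ΔE = 1239.84 eV·nm / 1.4172604167 eV = 874.814526 nm in the infrared region.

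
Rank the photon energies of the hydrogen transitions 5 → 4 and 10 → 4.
10 → 4

Calculate the energy for each transition:

Transition 5 → 4:
ΔE₁ = |E_4 - E_5| = |-13.6057/4² - (-13.6057/5²)|
ΔE₁ = |-0.85035625000 - (-0.54422800000)| = 0.30612825 eV

Transition 10 → 4:
ΔE₂ = |E_4 - E_10| = |-13.6057/4² - (-13.6057/10²)|
ΔE₂ = |-0.85035625000 - (-0.13605700000)| = 0.71429925 eV

Since 0.71429925 eV > 0.30612825 eV, the transition 10 → 4 emits the more energetic photon.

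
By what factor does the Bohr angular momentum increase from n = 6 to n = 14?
2.33

In the Bohr model, L_n = nℏ, so the ratio is purely the ratio of quantum numbers:

L_14/L_6 = 14ℏ / 6ℏ = 14/6 = 2.33

The angular momentum scales linearly with n.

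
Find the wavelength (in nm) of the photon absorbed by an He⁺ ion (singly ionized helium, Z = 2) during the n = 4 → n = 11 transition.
420.049832 nm

First, find the transition energy using E_n = -13.6057 Z² / n² eV:
E_4 = -13.6057 × 2² / 4² = -3.4014250000 eV
E_11 = -13.6057 × 2² / 11² = -0.4497752066 eV

Photon energy: |ΔE| = |E_11 - E_4| = 2.9516497934 eV

Convert to wavelength using E = hc/λ with hc = 1239.84 eV·nm:
λ = hc/E = 1239.84 eV·nm / 2.9516497934 eV
λ = 420.049832 nm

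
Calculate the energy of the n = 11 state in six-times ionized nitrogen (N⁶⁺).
-5.50975 eV

For hydrogen-like ions, the energy levels scale with Z²:
E_n = -13.6057 Z² / n² eV

For N⁶⁺ (Z = 7) at n = 11:
E_11 = -13.6057 × 7² / 11²
E_11 = -13.6057 × 49 / 121
E_11 = -666.6793 / 121
E_11 = -5.50975 eV

The energy is 49 times more negative than hydrogen at the same n due to the stronger nuclear charge.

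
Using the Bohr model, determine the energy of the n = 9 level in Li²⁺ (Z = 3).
-1.51174 eV

For hydrogen-like ions, the energy levels scale with Z²:
E_n = -13.6057 Z² / n² eV

For Li²⁺ (Z = 3) at n = 9:
E_9 = -13.6057 × 3² / 9²
E_9 = -13.6057 × 9 / 81
E_9 = -122.4513 / 81
E_9 = -1.51174 eV

The energy is 9 times more negative than hydrogen at the same n due to the stronger nuclear charge.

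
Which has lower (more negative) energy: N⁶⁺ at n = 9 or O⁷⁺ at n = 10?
O⁷⁺ at n = 10 (E = -8.71 eV)

Using E_n = -13.6057 Z² / n² eV:

N⁶⁺ (Z = 7) at n = 9:
E = -13.6057 × 7² / 9² = -13.6057 × 49 / 81 = -8.23061 eV

O⁷⁺ (Z = 8) at n = 10:
E = -13.6057 × 8² / 10² = -13.6057 × 64 / 100 = -8.70765 eV

Since -8.70765 eV < -8.23061 eV,
O⁷⁺ at n = 10 is more tightly bound (requires more energy to ionize).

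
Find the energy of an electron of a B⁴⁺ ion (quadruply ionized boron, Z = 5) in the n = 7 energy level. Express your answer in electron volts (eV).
-6.9417 eV

The energy levels of a hydrogen-like atom are given by:
E_n = -13.6057 Z² / n² eV  (with Z = 5 for B⁴⁺)

For n = 7:
E_7 = -13.6057 × 5² / 7²
E_7 = -13.6057 × 25 / 49
E_7 = -6.9417 eV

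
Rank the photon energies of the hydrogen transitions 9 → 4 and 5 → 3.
5 → 3

Calculate the energy for each transition:

Transition 9 → 4:
ΔE₁ = |E_4 - E_9| = |-13.6057/4² - (-13.6057/9²)|
ΔE₁ = |-0.85035625 - (-0.16797160)| = 0.68238 eV

Transition 5 → 3:
ΔE₂ = |E_3 - E_5| = |-13.6057/3² - (-13.6057/5²)|
ΔE₂ = |-1.51174444 - (-0.54422800)| = 0.96752 eV

Since 0.96752 eV > 0.68238 eV, the transition 5 → 3 emits the more energetic photon.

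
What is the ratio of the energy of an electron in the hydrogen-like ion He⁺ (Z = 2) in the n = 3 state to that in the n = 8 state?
7.1111

Using E_n = -13.6057 Z² / n² eV with Z = 2:

E_3 = -13.6057 × 2² / 3² = -54.4228 / 9 = -6.0469777778 eV
E_8 = -13.6057 × 2² / 8² = -54.4228 / 64 = -0.8503562500 eV

The ratio is:
E_3/E_8 = (-6.0469777778) / (-0.8503562500)
E_3/E_8 = (-54.4228/9) / (-54.4228/64)
E_3/E_8 = 64/9
E_3/E_8 = 7.1111
(Note: the Z² factors cancel in the ratio.)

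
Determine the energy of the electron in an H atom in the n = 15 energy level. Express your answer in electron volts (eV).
-0.060 eV

The energy levels of a hydrogen-like atom are given by:
E_n = -13.6057 eV / n²

For n = 15:
E_15 = -13.6057 eV / 15²
E_15 = -13.6057 eV / 225
E_15 = -0.060 eV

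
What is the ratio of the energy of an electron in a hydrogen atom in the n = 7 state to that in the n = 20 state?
8.163265

Using E_n = -13.6057 Z² / n² eV with Z = 1:

E_7 = -13.6057 / 7² = -13.6057 / 49 = -0.277667346939 eV
E_20 = -13.6057 / 20² = -13.6057 / 400 = -0.034014250000 eV

The ratio is:
E_7/E_20 = (-0.277667346939) / (-0.034014250000)
E_7/E_20 = (-13.6057/49) / (-13.6057/400)
E_7/E_20 = 400/49
E_7/E_20 = 8.163265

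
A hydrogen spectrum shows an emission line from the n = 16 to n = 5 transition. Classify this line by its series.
Pfund series

The spectral series in hydrogen are named based on the final (lower) energy level:
- Lyman series: n_final = 1 (ultraviolet)
- Balmer series: n_final = 2 (visible/near-UV)
- Paschen series: n_final = 3 (infrared)
- Brackett series: n_final = 4 (infrared)
- Pfund series: n_final = 5 (far infrared)

Since this transition ends at n = 5, it belongs to the Pfund series.

For reference, this 16 → 5 line has photon energy
ΔE = 13.6057 eV × (1/5² - 1/16²) = 0.49108073438 eV,
corresponding to wavelength λ = hc/ΔE = 1239.84 eV·nm / 0.49108073438 eV = 2524.71725 nm in the far infrared region.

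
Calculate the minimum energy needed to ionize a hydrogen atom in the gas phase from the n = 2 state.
3.40 eV

The ionization energy is the energy needed to remove the electron completely (n → ∞).

For hydrogen, E_n = -13.6057 eV / n².

At n = 2: E_2 = -13.6057 / 2² = -3.40143 eV
At n = ∞: E_∞ = 0 eV

Ionization energy = E_∞ - E_2 = 0 - (-3.40143) = 3.40143 eV
Ionization energy ≈ 3.40 eV

This is also called the binding energy of the electron in state n = 2.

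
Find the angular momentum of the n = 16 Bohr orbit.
1.687e-33 J·s (or 16ℏ)

In the Bohr model, angular momentum is quantized:
L = nℏ

where ℏ = h/(2π) = 1.05457e-34 J·s

For n = 16:
L = 16 × 1.05457e-34 J·s
L = 1.687e-33 J·s

This can also be written as L = 16ℏ.
The angular momentum is an integer multiple of the reduced Planck constant.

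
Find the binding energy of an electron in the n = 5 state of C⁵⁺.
19.59221 eV

The ionization energy is the energy needed to remove the electron completely (n → ∞).

For a hydrogen-like ion with Z = 6, E_n = -13.6057 Z² / n² eV.

At n = 5: E_5 = -13.6057 × 6² / 5² = -19.59220800 eV
At n = ∞: E_∞ = 0 eV

Ionization energy = E_∞ - E_5 = 0 - (-19.59220800) = 19.59220800 eV
Ionization energy ≈ 19.59221 eV

This is also called the binding energy of the electron in state n = 5.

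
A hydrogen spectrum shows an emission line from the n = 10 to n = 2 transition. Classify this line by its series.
Balmer series

The spectral series in hydrogen are named based on the final (lower) energy level:
- Lyman series: n_final = 1 (ultraviolet)
- Balmer series: n_final = 2 (visible/near-UV)
- Paschen series: n_final = 3 (infrared)
- Brackett series: n_final = 4 (infrared)
- Pfund series: n_final = 5 (far infrared)

Since this transition ends at n = 2, it belongs to the Balmer series.

For reference, this 10 → 2 line has photon energy
ΔE = 13.6057 eV × (1/2² - 1/10²) = 3.26536800 eV,
corresponding to wavelength λ = hc/ΔE = 1239.84 eV·nm / 3.26536800 eV = 379.6938 nm in the visible/near-UV region.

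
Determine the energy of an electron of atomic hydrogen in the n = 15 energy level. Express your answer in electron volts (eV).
-0.06 eV

The energy levels of a hydrogen-like atom are given by:
E_n = -13.6057 eV / n²

For n = 15:
E_15 = -13.6057 eV / 15²
E_15 = -13.6057 eV / 225
E_15 = -0.06 eV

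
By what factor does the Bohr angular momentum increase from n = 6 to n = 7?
1.17

In the Bohr model, L_n = nℏ, so the ratio is purely the ratio of quantum numbers:

L_7/L_6 = 7ℏ / 6ℏ = 7/6 = 1.17

The angular momentum scales linearly with n.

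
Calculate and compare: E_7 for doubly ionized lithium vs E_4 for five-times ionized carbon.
C⁵⁺ at n = 4 (E = -30.61283 eV)

Using E_n = -13.6057 Z² / n² eV:

Li²⁺ (Z = 3) at n = 7:
E = -13.6057 × 3² / 7² = -13.6057 × 9 / 49 = -2.49900612 eV

C⁵⁺ (Z = 6) at n = 4:
E = -13.6057 × 6² / 4² = -13.6057 × 36 / 16 = -30.61282500 eV

Since -30.61282500 eV < -2.49900612 eV,
C⁵⁺ at n = 4 is more tightly bound (requires more energy to ionize).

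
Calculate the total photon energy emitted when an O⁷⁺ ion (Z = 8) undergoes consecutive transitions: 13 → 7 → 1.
865.6123 eV

The energy levels of O⁷⁺ are E_n = -13.6057 × 8² / n² eV.

First transition (13 → 7):
ΔE₁ = |E_7 - E_13|
ΔE₁ = |-17.7707102041 - (-5.1524544379)| = 12.6182558 eV

Second transition (7 → 1):
ΔE₂ = |E_1 - E_7|
ΔE₂ = |-870.7648000000 - (-17.7707102041)| = 852.9940898 eV

Total energy released:
E_total = ΔE₁ + ΔE₂ = 12.6182558 + 852.9940898 = 865.6123 eV

Note: This equals the direct transition 13 → 1: 865.6123 eV ✓
Energy is conserved regardless of the path taken.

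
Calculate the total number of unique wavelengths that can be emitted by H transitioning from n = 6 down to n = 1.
15

The electron can occupy levels n = 1, 2, ..., 6 during de-excitation — that is m = 6 - 1 + 1 = 6 distinct levels.

The number of distinct spectral lines equals the number of ways to choose 2 of these m levels (each pair gives one possible emission transition):

Number of lines = m(m-1)/2 = 6×5/2 = 15

These correspond to all possible transitions between the 6 levels:
6 → 5, 6 → 4, 6 → 3, 6 → 2, 6 → 1, 5 → 4, 5 → 3, 5 → 2...

Each transition produces a photon with a unique energy (and thus wavelength). This count does not depend on Z.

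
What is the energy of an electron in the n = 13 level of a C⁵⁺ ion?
-2.898 eV

For hydrogen-like ions, the energy levels scale with Z²:
E_n = -13.6057 Z² / n² eV

For C⁵⁺ (Z = 6) at n = 13:
E_13 = -13.6057 × 6² / 13²
E_13 = -13.6057 × 36 / 169
E_13 = -489.8052 / 169
E_13 = -2.898 eV

The energy is 36 times more negative than hydrogen at the same n due to the stronger nuclear charge.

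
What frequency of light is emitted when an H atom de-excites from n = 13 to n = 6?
7.19e+13 Hz

First, find the transition energy:
E_13 = -13.6057 / 13² = -0.08050710 eV
E_6 = -13.6057 / 6² = -0.37793611 eV
|ΔE| = |E_6 - E_13| = 0.29742901 eV

Convert to Joules: E = 0.29742901 eV × (1.602177 × 10⁻¹⁹ J/eV) = 4.7653e-20 J

Using E = hf:
f = E/h = 4.7653e-20 J / (6.62607 × 10⁻³⁴ J·s)
f = 7.19e+13 Hz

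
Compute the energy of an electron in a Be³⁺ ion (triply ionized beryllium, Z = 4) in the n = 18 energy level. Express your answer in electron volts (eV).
-0.671886 eV

The energy levels of a hydrogen-like atom are given by:
E_n = -13.6057 Z² / n² eV  (with Z = 4 for Be³⁺)

For n = 18:
E_18 = -13.6057 × 4² / 18²
E_18 = -13.6057 × 16 / 324
E_18 = -0.671886 eV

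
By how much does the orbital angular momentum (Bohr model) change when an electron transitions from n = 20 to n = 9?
1.1600e-33 J·s (or 11ℏ)

In the Bohr model, L_n = nℏ where ℏ = 1.054572e-34 J·s.

L_20 = 20ℏ = 2.109144e-33 J·s
L_9 = 9ℏ = 9.491148e-34 J·s

ΔL = L_20 - L_9 = (20 - 9)ℏ = 11ℏ
ΔL = 11 × 1.054572e-34 J·s = 1.1600e-33 J·s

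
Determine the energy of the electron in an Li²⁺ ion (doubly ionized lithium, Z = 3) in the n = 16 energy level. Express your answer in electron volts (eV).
-0.478325 eV

The energy levels of a hydrogen-like atom are given by:
E_n = -13.6057 Z² / n² eV  (with Z = 3 for Li²⁺)

For n = 16:
E_16 = -13.6057 × 3² / 16²
E_16 = -13.6057 × 9 / 256
E_16 = -0.478325 eV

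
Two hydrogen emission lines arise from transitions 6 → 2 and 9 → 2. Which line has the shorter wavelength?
9 → 2

Calculate the energy for each transition:

Transition 6 → 2:
ΔE₁ = |E_2 - E_6| = |-13.6057/2² - (-13.6057/6²)|
ΔE₁ = |-3.40142500000 - (-0.37793611111)| = 3.02348889 eV

Transition 9 → 2:
ΔE₂ = |E_2 - E_9| = |-13.6057/2² - (-13.6057/9²)|
ΔE₂ = |-3.40142500000 - (-0.16797160494)| = 3.23345340 eV

Since 3.23345340 eV > 3.02348889 eV, the transition 9 → 2 emits the more energetic photon.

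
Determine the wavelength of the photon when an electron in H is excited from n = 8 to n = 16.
7776.13 nm

First, find the transition energy using E_n = -13.6057 / n² eV:
E_8 = -13.6057 / 8² = -0.21258906 eV
E_16 = -13.6057 / 16² = -0.05314727 eV

Photon energy: |ΔE| = |E_16 - E_8| = 0.15944179 eV

Convert to wavelength using E = hc/λ with hc = 1239.84 eV·nm:
λ = hc/E = 1239.84 eV·nm / 0.15944179 eV
λ = 7776.13 nm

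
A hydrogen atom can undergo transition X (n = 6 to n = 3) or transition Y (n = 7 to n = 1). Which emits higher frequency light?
7 → 1

Calculate the energy for each transition:

Transition 6 → 3:
ΔE₁ = |E_3 - E_6| = |-13.6057/3² - (-13.6057/6²)|
ΔE₁ = |-1.511744444 - (-0.377936111)| = 1.133808 eV

Transition 7 → 1:
ΔE₂ = |E_1 - E_7| = |-13.6057/1² - (-13.6057/7²)|
ΔE₂ = |-13.605700000 - (-0.277667347)| = 13.328033 eV

Since 13.328033 eV > 1.133808 eV, the transition 7 → 1 emits the more energetic photon.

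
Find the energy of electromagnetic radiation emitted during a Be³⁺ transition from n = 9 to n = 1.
215.00 eV

The energy levels are E_n = -13.6057 Z² eV / n².

Energy at n = 9: E_9 = -13.6057 × 4² / 9² = -2.68755 eV
Energy at n = 1: E_1 = -13.6057 × 4² / 1² = -217.69120 eV

For emission (electron falling to lower state), the photon energy is:
E_photon = E_9 - E_1 = |-2.68755 - (-217.69120)|
E_photon = 215.00 eV

This energy is carried away by the emitted photon.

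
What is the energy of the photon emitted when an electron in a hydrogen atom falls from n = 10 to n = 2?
3.265368 eV

The energy levels are E_n = -13.6057 eV / n².

Energy at n = 10: E_10 = -13.6057 / 10² = -0.136057000 eV
Energy at n = 2: E_2 = -13.6057 / 2² = -3.401425000 eV

For emission (electron falling to lower state), the photon energy is:
E_photon = E_10 - E_2 = |-0.136057000 - (-3.401425000)|
E_photon = 3.265368 eV

This energy is carried away by the emitted photon.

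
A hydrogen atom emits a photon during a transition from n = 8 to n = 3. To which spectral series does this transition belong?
Paschen series

The spectral series in hydrogen are named based on the final (lower) energy level:
- Lyman series: n_final = 1 (ultraviolet)
- Balmer series: n_final = 2 (visible/near-UV)
- Paschen series: n_final = 3 (infrared)
- Brackett series: n_final = 4 (infrared)
- Pfund series: n_final = 5 (far infrared)

Since this transition ends at n = 3, it belongs to the Paschen series.

For reference, this 8 → 3 line has photon energy
ΔE = 13.6057 eV × (1/3² - 1/8²) = 1.299155 eV,
corresponding to wavelength λ = hc/ΔE = 1239.84 eV·nm / 1.299155 eV = 954.34 nm in the infrared region.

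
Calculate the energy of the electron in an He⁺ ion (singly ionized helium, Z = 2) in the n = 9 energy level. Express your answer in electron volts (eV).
-0.6719 eV

The energy levels of a hydrogen-like atom are given by:
E_n = -13.6057 Z² / n² eV  (with Z = 2 for He⁺)

For n = 9:
E_9 = -13.6057 × 2² / 9²
E_9 = -13.6057 × 4 / 81
E_9 = -0.6719 eV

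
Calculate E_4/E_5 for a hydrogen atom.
1.5625

Using E_n = -13.6057 Z² / n² eV with Z = 1:

E_4 = -13.6057 / 4² = -13.6057 / 16 = -0.85035625 eV
E_5 = -13.6057 / 5² = -13.6057 / 25 = -0.54422800 eV

The ratio is:
E_4/E_5 = (-0.85035625) / (-0.54422800)
E_4/E_5 = (-13.6057/16) / (-13.6057/25)
E_4/E_5 = 25/16
E_4/E_5 = 1.5625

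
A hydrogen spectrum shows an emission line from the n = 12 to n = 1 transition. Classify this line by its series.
Lyman series

The spectral series in hydrogen are named based on the final (lower) energy level:
- Lyman series: n_final = 1 (ultraviolet)
- Balmer series: n_final = 2 (visible/near-UV)
- Paschen series: n_final = 3 (infrared)
- Brackett series: n_final = 4 (infrared)
- Pfund series: n_final = 5 (far infrared)

Since this transition ends at n = 1, it belongs to the Lyman series.

For reference, this 12 → 1 line has photon energy
ΔE = 13.6057 eV × (1/1² - 1/12²) = 13.51121597 eV,
corresponding to wavelength λ = hc/ΔE = 1239.84 eV·nm / 13.51121597 eV = 91.763762 nm in the ultraviolet region.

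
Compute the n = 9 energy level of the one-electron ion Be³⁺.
-2.687546 eV

For hydrogen-like ions, the energy levels scale with Z²:
E_n = -13.6057 Z² / n² eV

For Be³⁺ (Z = 4) at n = 9:
E_9 = -13.6057 × 4² / 9²
E_9 = -13.6057 × 16 / 81
E_9 = -217.6912 / 81
E_9 = -2.687546 eV

The energy is 16 times more negative than hydrogen at the same n due to the stronger nuclear charge.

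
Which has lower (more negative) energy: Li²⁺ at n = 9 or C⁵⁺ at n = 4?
C⁵⁺ at n = 4 (E = -30.612825 eV)

Using E_n = -13.6057 Z² / n² eV:

Li²⁺ (Z = 3) at n = 9:
E = -13.6057 × 3² / 9² = -13.6057 × 9 / 81 = -1.511744444 eV

C⁵⁺ (Z = 6) at n = 4:
E = -13.6057 × 6² / 4² = -13.6057 × 36 / 16 = -30.612825000 eV

Since -30.612825000 eV < -1.511744444 eV,
C⁵⁺ at n = 4 is more tightly bound (requires more energy to ionize).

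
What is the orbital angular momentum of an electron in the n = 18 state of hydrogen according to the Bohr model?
1.90e-33 J·s (or 18ℏ)

In the Bohr model, angular momentum is quantized:
L = nℏ

where ℏ = h/(2π) = 1.0546e-34 J·s

For n = 18:
L = 18 × 1.0546e-34 J·s
L = 1.90e-33 J·s

This can also be written as L = 18ℏ.
The angular momentum is an integer multiple of the reduced Planck constant.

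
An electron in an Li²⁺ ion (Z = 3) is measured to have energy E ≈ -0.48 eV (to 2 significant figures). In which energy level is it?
n = 16

The exact energy levels follow E_n = -13.6057 Z² / n² eV with Z = 3.

The measured value (-0.48 eV) is reported to only 2 significant figures, so we must test candidate n values and see which one matches to that precision.

Candidate energies:
  n = 14:  E = -13.6057 × 3² / 14² = -0.624752 eV
  n = 15:  E = -13.6057 × 3² / 15² = -0.544228 eV
  n = 16:  E = -13.6057 × 3² / 16² = -0.478325 eV  ← matches
  n = 17:  E = -13.6057 × 3² / 17² = -0.423707 eV
  n = 18:  E = -13.6057 × 3² / 18² = -0.377936 eV

Checking against the measurement of -0.48 eV (2 sig figs), only n = 16 agrees:
E_16 = -0.478325 eV, which rounds to -0.48 eV ✓

Therefore n = 16.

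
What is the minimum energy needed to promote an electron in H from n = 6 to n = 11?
0.265 eV

The energy levels of a hydrogen-like atom are E_n = -13.6057 eV / n².

Energy at n = 6: E_6 = -13.6057 / 6² = -0.377936 eV
Energy at n = 11: E_11 = -13.6057 / 11² = -0.112444 eV

The excitation energy is the difference:
ΔE = E_11 - E_6
ΔE = -0.112444 - (-0.377936)
ΔE = 0.265 eV

Since this is positive, energy must be absorbed (photon absorption).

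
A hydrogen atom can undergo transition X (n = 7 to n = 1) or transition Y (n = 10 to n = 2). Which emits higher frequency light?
7 → 1

Calculate the energy for each transition:

Transition 7 → 1:
ΔE₁ = |E_1 - E_7| = |-13.6057/1² - (-13.6057/7²)|
ΔE₁ = |-13.605700000000 - (-0.277667346939)| = 13.328032653 eV

Transition 10 → 2:
ΔE₂ = |E_2 - E_10| = |-13.6057/2² - (-13.6057/10²)|
ΔE₂ = |-3.401425000000 - (-0.136057000000)| = 3.265368000 eV

Since 13.328032653 eV > 3.265368000 eV, the transition 7 → 1 emits the more energetic photon.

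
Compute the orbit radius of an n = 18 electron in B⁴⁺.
3.429068 nm (or 34.290683 Å)

The Bohr radius formula is:
r_n = n² a₀ / Z

where a₀ = 0.052917721 nm is the Bohr radius.

For B⁴⁺ (Z = 5) at n = 18:
r_18 = 18² × 0.052917721 nm / 5
r_18 = 324 × 0.052917721 nm / 5
r_18 = 17.1453416 nm / 5
r_18 = 3.429068 nm

The electron orbits at approximately 3.429068 nm from the nucleus.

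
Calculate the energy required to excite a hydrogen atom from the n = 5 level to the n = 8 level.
0.3316 eV

The energy levels of a hydrogen-like atom are E_n = -13.6057 eV / n².

Energy at n = 5: E_5 = -13.6057 / 5² = -0.5442280 eV
Energy at n = 8: E_8 = -13.6057 / 8² = -0.2125891 eV

The excitation energy is the difference:
ΔE = E_8 - E_5
ΔE = -0.2125891 - (-0.5442280)
ΔE = 0.3316 eV

Since this is positive, energy must be absorbed (photon absorption).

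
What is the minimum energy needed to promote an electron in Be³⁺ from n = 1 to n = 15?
216.723684 eV

The energy levels of a hydrogen-like atom are E_n = -13.6057 Z² eV / n².

Energy at n = 1: E_1 = -13.6057 × 4² / 1² = -217.691200000 eV
Energy at n = 15: E_15 = -13.6057 × 4² / 15² = -0.967516444 eV

The excitation energy is the difference:
ΔE = E_15 - E_1
ΔE = -0.967516444 - (-217.691200000)
ΔE = 216.723684 eV

Since this is positive, energy must be absorbed (photon absorption).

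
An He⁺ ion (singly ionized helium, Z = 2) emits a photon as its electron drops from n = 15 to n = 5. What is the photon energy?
1.9350 eV

The energy levels are E_n = -13.6057 Z² eV / n².

Energy at n = 15: E_15 = -13.6057 × 2² / 15² = -0.2418791 eV
Energy at n = 5: E_5 = -13.6057 × 2² / 5² = -2.1769120 eV

For emission (electron falling to lower state), the photon energy is:
E_photon = E_15 - E_5 = |-0.2418791 - (-2.1769120)|
E_photon = 1.9350 eV

This energy is carried away by the emitted photon.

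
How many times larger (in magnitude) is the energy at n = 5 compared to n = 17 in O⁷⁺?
11.5600

Using E_n = -13.6057 Z² / n² eV with Z = 8:

E_5 = -13.6057 × 8² / 5² = -870.7648 / 25 = -34.8305920000 eV
E_17 = -13.6057 × 8² / 17² = -870.7648 / 289 = -3.0130269896 eV

The ratio is:
E_5/E_17 = (-34.8305920000) / (-3.0130269896)
E_5/E_17 = (-870.7648/25) / (-870.7648/289)
E_5/E_17 = 289/25
E_5/E_17 = 11.5600
(Note: the Z² factors cancel in the ratio.)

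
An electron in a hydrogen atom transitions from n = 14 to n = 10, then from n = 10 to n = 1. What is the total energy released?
13.536 eV

The energy levels of hydrogen are E_n = -13.6057 / n² eV.

First transition (14 → 10):
ΔE₁ = |E_10 - E_14|
ΔE₁ = |-0.136057000 - (-0.069416837)| = 0.066640 eV

Second transition (10 → 1):
ΔE₂ = |E_1 - E_10|
ΔE₂ = |-13.605700000 - (-0.136057000)| = 13.469643 eV

Total energy released:
E_total = ΔE₁ + ΔE₂ = 0.066640 + 13.469643 = 13.536 eV

Note: This equals the direct transition 14 → 1: 13.536 eV ✓
Energy is conserved regardless of the path taken.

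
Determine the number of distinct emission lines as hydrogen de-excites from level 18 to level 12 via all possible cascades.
21

The electron can occupy levels n = 12, 13, ..., 18 during de-excitation — that is m = 18 - 12 + 1 = 7 distinct levels.

The number of distinct spectral lines equals the number of ways to choose 2 of these m levels (each pair gives one possible emission transition):

Number of lines = m(m-1)/2 = 7×6/2 = 21

These correspond to all possible transitions between the 7 levels:
18 → 17, 18 → 16, 18 → 15, 18 → 14, 18 → 13, 18 → 12, 17 → 16, 17 → 15...

Each transition produces a photon with a unique energy (and thus wavelength). This count does not depend on Z.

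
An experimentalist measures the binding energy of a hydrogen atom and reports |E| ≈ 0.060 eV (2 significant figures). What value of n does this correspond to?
n = 15

The exact energy levels follow E_n = -13.6057 eV / n².

The measured value (-0.060 eV) is reported to only 2 significant figures, so we must test candidate n values and see which one matches to that precision.

Candidate energies:
  n = 13:  E = -13.6057/13² = -0.08051 eV
  n = 14:  E = -13.6057/14² = -0.06942 eV
  n = 15:  E = -13.6057/15² = -0.06047 eV  ← matches
  n = 16:  E = -13.6057/16² = -0.05315 eV
  n = 17:  E = -13.6057/17² = -0.04708 eV

Checking against the measurement of -0.060 eV (2 sig figs), only n = 15 agrees:
E_15 = -0.06047 eV, which rounds to -0.060 eV ✓

Therefore n = 15.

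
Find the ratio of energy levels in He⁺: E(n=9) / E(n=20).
4.938272

Using E_n = -13.6057 Z² / n² eV with Z = 2:

E_9 = -13.6057 × 2² / 9² = -54.4228 / 81 = -0.671886419753 eV
E_20 = -13.6057 × 2² / 20² = -54.4228 / 400 = -0.136057000000 eV

The ratio is:
E_9/E_20 = (-0.671886419753) / (-0.136057000000)
E_9/E_20 = (-54.4228/81) / (-54.4228/400)
E_9/E_20 = 400/81
E_9/E_20 = 4.938272
(Note: the Z² factors cancel in the ratio.)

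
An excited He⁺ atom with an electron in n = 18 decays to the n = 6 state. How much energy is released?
1.3438 eV

The energy levels are E_n = -13.6057 Z² eV / n².

Energy at n = 18: E_18 = -13.6057 × 2² / 18² = -0.1679716 eV
Energy at n = 6: E_6 = -13.6057 × 2² / 6² = -1.5117444 eV

For emission (electron falling to lower state), the photon energy is:
E_photon = E_18 - E_6 = |-0.1679716 - (-1.5117444)|
E_photon = 1.3438 eV

This energy is carried away by the emitted photon.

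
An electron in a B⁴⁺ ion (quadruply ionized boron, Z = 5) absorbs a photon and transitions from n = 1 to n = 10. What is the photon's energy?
336.741075 eV

The energy levels of a hydrogen-like atom are E_n = -13.6057 Z² eV / n².

Energy at n = 1: E_1 = -13.6057 × 5² / 1² = -340.142500000 eV
Energy at n = 10: E_10 = -13.6057 × 5² / 10² = -3.401425000 eV

The excitation energy is the difference:
ΔE = E_10 - E_1
ΔE = -3.401425000 - (-340.142500000)
ΔE = 336.741075 eV

Since this is positive, energy must be absorbed (photon absorption).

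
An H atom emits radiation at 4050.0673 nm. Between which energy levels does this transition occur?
n = 5 → n = 4

First, find the photon energy from the wavelength (hc = 1239.84 eV·nm):
E = hc/λ = 1239.84 eV·nm / 4050.0673 nm = 0.30612825 eV

The energy levels of hydrogen satisfy E_n = -13.6057 / n² eV, so an emission n_i → n_f releases
ΔE = 13.6057 × (1/n_f² − 1/n_i²) eV.

Setting ΔE equal to the photon energy:
1/n_f² − 1/n_i² = 0.30612825 / 13.6057 = 0.022500000

Since 1/n_i² must be positive, we need 1/n_f² > 0.022500000, i.e. n_f ≤ 6. For each allowed n_f, solve n_i = (1/n_f² − 0.022500000)^(−1/2) and check whether it is a whole number:
  n_f = 1: 1/n_i² = 1.000000000 − 0.022500000 = 0.977500000 → n_i = 1.011  (not an integer) ✗
  n_f = 2: 1/n_i² = 0.250000000 − 0.022500000 = 0.227500000 → n_i = 2.097  (not an integer) ✗
  n_f = 3: 1/n_i² = 0.111111111 − 0.022500000 = 0.088611111 → n_i = 3.359  (not an integer) ✗
  n_f = 4: 1/n_i² = 0.062500000 − 0.022500000 = 0.040000000 → n_i = 5.000  → integer, n_i = 5 ✓
  n_f = 5: 1/n_i² = 0.040000000 − 0.022500000 = 0.017500000 → n_i = 7.559  (not an integer) ✗
  n_f = 6: 1/n_i² = 0.027777778 − 0.022500000 = 0.005277778 → n_i = 13.765  (not an integer) ✗

Only n_f = 4 gives an integer upper level, n_i = 5.

The transition is from n = 5 to n = 4 (emission).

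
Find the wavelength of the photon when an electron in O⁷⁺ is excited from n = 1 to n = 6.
1.46453 nm

First, find the transition energy using E_n = -13.6057 Z² / n² eV:
E_1 = -13.6057 × 8² / 1² = -870.7648000 eV
E_6 = -13.6057 × 8² / 6² = -24.1879111 eV

Photon energy: |ΔE| = |E_6 - E_1| = 846.5768889 eV

Convert to wavelength using E = hc/λ with hc = 1239.84 eV·nm:
λ = hc/E = 1239.84 eV·nm / 846.5768889 eV
λ = 1.46453 nm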